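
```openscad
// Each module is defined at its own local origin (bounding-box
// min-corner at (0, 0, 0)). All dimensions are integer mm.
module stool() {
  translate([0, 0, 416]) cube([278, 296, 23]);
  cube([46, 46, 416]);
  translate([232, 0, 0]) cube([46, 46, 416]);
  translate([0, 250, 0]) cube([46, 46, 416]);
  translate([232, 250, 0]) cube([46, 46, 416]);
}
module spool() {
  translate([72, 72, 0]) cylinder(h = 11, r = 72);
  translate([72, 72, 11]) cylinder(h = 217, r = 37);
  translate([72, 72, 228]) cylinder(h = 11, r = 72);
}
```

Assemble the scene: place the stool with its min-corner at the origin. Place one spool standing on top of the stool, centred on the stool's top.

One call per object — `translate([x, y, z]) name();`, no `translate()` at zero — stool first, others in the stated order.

stool();
translate([67, 76, 439]) spool();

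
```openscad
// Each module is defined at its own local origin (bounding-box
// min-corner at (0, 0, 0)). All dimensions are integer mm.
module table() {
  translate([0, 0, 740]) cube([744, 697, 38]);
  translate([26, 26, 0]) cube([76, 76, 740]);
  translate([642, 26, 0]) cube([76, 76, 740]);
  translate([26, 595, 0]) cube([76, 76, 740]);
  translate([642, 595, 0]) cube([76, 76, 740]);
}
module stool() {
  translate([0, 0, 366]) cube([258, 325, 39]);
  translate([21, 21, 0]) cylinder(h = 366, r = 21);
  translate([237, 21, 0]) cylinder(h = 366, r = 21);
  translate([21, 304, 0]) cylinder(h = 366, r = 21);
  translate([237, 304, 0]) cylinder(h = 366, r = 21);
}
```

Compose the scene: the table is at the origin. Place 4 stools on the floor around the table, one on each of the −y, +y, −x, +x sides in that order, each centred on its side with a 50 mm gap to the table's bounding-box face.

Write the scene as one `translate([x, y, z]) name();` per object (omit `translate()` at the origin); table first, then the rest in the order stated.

table();
translate([243, -375, 0]) stool();
translate([243, 747, 0]) stool();
translate([-308, 186, 0]) stool();
translate([794, 186, 0]) stool();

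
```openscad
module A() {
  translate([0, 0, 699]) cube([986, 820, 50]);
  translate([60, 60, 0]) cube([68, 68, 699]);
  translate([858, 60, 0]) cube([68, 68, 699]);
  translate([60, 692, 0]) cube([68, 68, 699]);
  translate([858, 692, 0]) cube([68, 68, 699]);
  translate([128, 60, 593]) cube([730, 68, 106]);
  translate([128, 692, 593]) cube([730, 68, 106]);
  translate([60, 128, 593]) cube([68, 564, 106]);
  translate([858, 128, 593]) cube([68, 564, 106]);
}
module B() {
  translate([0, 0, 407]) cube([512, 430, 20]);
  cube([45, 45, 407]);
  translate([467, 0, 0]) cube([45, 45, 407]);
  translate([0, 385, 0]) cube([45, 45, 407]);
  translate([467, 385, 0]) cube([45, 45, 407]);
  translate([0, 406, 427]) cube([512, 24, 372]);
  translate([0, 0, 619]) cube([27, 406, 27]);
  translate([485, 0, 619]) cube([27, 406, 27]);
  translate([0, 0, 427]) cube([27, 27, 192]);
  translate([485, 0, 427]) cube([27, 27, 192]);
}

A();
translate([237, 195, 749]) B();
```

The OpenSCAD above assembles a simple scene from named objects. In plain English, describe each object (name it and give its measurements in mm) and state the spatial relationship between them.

A is a table: top 986 mm (x) × 820 mm (y), 50 mm thick, upper face at z = 749 mm, on four 68×68 mm square legs, each inset 60 mm from the nearest pair of top edges, running from z = 0 to the bottom of the top. Four apron rails, 68 mm thick and 106 mm tall, run between adjacent legs with their top edges flush with the underside of the top and their outer faces flush with the legs' outer faces.

B is a chair: 512×430 mm seat, 20 mm thick, top at z = 427 mm, on four 45 mm square corner legs flush with the seat edges. A 24 mm thick backrest slab spans the full seat width, extending 372 mm above the seat top, its back face flush with the seat's +y edge. Two armrests of 27×27 mm section run along each side from the seat's front edge to the front of the backrest, top faces 219 mm above the seat top and outer faces flush with the seat's x-edges; a 27×27 mm post under the front of each armrest stands on the seat at the front corner.

The chair is on top of the table, centred.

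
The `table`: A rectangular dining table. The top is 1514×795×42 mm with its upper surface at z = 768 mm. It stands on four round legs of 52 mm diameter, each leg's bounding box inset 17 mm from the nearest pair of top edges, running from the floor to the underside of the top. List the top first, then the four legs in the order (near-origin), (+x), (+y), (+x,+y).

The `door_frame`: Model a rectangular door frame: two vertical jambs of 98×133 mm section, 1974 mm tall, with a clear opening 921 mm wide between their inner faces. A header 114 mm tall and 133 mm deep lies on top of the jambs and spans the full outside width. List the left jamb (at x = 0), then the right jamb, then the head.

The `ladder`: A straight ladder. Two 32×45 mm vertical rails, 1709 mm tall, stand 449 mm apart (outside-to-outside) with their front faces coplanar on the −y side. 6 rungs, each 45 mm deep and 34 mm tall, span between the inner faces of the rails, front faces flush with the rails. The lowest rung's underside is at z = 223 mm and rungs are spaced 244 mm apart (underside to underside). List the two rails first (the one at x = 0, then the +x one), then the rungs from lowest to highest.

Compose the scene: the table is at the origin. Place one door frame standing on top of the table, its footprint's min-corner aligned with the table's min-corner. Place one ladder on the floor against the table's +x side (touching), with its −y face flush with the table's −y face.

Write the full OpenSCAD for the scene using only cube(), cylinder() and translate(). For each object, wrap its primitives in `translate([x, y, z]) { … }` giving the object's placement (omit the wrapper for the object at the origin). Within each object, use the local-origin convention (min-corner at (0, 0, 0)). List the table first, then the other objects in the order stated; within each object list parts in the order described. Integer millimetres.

translate([0, 0, 726]) cube([1514, 795, 42]);
translate([43, 43, 0]) cylinder(h = 726, r = 26);
translate([1471, 43, 0]) cylinder(h = 726, r = 26);
translate([43, 752, 0]) cylinder(h = 726, r = 26);
translate([1471, 752, 0]) cylinder(h = 726, r = 26);
translate([0, 0, 768]) {
  cube([98, 133, 1974]);
  translate([1019, 0, 0]) cube([98, 133, 1974]);
  translate([0, 0, 1974]) cube([1117, 133, 114]);
}
translate([1514, 0, 0]) {
  cube([32, 45, 1709]);
  translate([417, 0, 0]) cube([32, 45, 1709]);
  translate([32, 0, 223]) cube([385, 45, 34]);
  translate([32, 0, 467]) cube([385, 45, 34]);
  translate([32, 0, 711]) cube([385, 45, 34]);
  translate([32, 0, 955]) cube([385, 45, 34]);
  translate([32, 0, 1199]) cube([385, 45, 34]);
  translate([32, 0, 1443]) cube([385, 45, 34]);
}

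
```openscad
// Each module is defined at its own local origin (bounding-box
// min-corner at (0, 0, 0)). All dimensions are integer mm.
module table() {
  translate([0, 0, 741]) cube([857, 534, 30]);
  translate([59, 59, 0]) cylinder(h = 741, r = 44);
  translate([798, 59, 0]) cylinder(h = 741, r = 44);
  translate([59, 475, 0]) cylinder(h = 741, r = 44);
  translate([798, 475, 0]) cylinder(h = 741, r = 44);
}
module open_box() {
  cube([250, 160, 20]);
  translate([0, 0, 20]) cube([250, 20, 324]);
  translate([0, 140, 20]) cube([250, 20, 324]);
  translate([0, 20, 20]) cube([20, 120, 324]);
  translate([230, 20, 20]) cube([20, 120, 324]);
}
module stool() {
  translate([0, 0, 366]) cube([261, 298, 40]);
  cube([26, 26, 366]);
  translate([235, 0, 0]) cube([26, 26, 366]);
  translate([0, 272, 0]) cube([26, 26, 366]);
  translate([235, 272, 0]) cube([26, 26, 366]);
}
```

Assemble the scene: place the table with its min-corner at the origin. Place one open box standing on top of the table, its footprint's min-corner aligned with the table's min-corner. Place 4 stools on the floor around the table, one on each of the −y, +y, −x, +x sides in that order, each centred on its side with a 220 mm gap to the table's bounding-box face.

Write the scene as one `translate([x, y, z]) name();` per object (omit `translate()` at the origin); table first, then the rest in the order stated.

table();
translate([0, 0, 771]) open_box();
translate([298, -518, 0]) stool();
translate([298, 754, 0]) stool();
translate([-481, 118, 0]) stool();
translate([1077, 118, 0]) stool();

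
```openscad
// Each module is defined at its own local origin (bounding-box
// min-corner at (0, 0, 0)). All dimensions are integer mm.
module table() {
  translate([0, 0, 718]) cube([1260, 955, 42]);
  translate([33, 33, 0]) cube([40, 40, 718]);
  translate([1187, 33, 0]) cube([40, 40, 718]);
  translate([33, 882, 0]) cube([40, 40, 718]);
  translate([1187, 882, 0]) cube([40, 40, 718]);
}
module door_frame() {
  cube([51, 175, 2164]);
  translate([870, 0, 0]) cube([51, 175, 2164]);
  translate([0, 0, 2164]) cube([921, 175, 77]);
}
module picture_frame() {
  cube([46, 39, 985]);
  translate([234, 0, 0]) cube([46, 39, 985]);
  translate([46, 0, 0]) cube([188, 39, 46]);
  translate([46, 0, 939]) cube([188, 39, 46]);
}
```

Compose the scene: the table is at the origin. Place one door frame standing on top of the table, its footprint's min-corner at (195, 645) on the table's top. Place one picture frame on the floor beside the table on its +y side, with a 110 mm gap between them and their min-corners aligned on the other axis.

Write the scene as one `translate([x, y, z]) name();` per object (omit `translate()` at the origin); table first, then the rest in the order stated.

table();
translate([195, 645, 760]) door_frame();
translate([0, 1065, 0]) picture_frame();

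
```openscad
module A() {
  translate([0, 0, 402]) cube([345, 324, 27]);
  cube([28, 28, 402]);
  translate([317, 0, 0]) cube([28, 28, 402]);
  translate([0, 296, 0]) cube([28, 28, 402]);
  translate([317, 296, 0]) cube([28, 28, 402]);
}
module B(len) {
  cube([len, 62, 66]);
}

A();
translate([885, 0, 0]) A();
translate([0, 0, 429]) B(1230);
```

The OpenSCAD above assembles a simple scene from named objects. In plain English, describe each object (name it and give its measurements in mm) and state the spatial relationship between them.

A is a four-legged stool. The seat is 345×324 mm, 27 mm thick, top at z = 429 mm. It stands on four square legs, each 28×28 mm in cross-section, from z = 0 to the seat underside, each flush with a corner of the seat.

B is a rectangular beam 1230 mm long (x), 62 mm deep (y), 66 mm thick (z).

The beam spans the tops of two stools placed 540 mm apart, resting at z = 429 mm.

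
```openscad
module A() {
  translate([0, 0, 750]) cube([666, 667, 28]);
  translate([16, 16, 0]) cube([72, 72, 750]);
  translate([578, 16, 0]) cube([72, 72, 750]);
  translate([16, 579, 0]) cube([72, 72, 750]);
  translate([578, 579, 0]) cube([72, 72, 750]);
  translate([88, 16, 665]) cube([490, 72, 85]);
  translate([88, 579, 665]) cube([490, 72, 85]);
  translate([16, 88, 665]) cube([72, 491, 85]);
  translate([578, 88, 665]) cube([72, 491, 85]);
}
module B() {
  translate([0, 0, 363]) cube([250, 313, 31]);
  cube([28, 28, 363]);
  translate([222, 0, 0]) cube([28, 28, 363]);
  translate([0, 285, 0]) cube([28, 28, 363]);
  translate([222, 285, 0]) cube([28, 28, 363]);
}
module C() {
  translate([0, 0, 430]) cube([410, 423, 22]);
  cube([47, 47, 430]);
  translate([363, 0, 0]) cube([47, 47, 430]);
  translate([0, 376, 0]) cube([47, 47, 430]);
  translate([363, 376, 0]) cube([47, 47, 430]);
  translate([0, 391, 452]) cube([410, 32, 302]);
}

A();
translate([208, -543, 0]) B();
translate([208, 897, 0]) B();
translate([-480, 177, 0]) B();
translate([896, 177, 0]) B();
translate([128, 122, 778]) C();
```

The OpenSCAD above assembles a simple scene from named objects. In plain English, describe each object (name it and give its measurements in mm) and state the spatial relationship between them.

A is a table: top 666 mm (x) × 667 mm (y), 28 mm thick, upper face at z = 778 mm, on four 72×72 mm square legs, each inset 16 mm from the nearest pair of top edges, running from z = 0 to the bottom of the top. Four apron rails, 72 mm thick and 85 mm tall, run between adjacent legs with their top edges flush with the underside of the top and their outer faces flush with the legs' outer faces.

B is a four-legged stool. The seat is 250×313 mm, 31 mm thick, top at z = 394 mm. It stands on four square legs, each 28×28 mm in cross-section, from z = 0 to the seat underside, each flush with a corner of the seat.

C is a chair. The seat is a 410×423×22 mm slab with its top at z = 452 mm, on four 47×47 mm corner legs (flush with the seat edges, standing on z = 0). A flat backrest 32 mm thick, 302 mm tall, spans the full seat width and rises from the seat top along its +y edge, rear face flush with the rear of the seat.

Four stools sit around the table at the −y, +y, −x, +x sides. The chair is on top of the table, centred.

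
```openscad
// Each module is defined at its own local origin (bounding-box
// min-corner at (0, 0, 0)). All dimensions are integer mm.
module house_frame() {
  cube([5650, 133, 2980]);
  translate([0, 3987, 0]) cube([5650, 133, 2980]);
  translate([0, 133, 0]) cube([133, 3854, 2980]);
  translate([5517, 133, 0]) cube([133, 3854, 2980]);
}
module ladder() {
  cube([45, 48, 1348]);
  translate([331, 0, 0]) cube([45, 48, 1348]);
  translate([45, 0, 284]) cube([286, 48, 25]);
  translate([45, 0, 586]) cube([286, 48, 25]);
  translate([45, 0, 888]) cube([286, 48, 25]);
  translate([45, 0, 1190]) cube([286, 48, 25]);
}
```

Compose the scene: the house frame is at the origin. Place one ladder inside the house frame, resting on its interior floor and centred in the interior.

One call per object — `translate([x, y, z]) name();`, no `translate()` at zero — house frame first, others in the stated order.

house_frame();
translate([2637, 2036, 0]) ladder();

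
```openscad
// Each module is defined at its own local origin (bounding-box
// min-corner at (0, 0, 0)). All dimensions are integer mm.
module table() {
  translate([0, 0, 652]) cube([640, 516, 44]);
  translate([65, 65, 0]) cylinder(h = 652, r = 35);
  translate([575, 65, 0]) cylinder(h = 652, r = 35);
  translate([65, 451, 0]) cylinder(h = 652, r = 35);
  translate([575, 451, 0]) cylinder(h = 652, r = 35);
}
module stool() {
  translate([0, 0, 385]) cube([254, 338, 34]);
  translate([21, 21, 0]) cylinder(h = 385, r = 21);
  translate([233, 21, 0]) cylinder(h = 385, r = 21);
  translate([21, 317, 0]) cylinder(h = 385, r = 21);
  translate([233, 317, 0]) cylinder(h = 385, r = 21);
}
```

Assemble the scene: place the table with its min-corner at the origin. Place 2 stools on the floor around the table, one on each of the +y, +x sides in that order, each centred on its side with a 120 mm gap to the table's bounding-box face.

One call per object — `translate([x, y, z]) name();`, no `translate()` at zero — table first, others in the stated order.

table();
translate([193, 636, 0]) stool();
translate([760, 89, 0]) stool();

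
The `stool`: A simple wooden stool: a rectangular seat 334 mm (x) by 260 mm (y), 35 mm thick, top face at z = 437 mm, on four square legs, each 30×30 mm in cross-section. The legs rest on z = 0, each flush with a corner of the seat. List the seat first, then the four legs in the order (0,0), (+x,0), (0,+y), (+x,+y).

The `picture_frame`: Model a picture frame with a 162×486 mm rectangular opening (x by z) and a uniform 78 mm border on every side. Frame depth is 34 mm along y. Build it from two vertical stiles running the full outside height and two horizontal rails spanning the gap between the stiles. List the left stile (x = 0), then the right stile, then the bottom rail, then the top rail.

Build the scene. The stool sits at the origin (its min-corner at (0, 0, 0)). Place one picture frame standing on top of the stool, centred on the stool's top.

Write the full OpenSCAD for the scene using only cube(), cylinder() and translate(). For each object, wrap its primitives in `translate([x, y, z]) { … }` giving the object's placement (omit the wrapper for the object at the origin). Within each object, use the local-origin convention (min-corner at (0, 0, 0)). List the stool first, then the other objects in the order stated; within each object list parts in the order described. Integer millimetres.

translate([0, 0, 402]) cube([334, 260, 35]);
cube([30, 30, 402]);
translate([304, 0, 0]) cube([30, 30, 402]);
translate([0, 230, 0]) cube([30, 30, 402]);
translate([304, 230, 0]) cube([30, 30, 402]);
translate([8, 113, 437]) {
  cube([78, 34, 642]);
  translate([240, 0, 0]) cube([78, 34, 642]);
  translate([78, 0, 0]) cube([162, 34, 78]);
  translate([78, 0, 564]) cube([162, 34, 78]);
}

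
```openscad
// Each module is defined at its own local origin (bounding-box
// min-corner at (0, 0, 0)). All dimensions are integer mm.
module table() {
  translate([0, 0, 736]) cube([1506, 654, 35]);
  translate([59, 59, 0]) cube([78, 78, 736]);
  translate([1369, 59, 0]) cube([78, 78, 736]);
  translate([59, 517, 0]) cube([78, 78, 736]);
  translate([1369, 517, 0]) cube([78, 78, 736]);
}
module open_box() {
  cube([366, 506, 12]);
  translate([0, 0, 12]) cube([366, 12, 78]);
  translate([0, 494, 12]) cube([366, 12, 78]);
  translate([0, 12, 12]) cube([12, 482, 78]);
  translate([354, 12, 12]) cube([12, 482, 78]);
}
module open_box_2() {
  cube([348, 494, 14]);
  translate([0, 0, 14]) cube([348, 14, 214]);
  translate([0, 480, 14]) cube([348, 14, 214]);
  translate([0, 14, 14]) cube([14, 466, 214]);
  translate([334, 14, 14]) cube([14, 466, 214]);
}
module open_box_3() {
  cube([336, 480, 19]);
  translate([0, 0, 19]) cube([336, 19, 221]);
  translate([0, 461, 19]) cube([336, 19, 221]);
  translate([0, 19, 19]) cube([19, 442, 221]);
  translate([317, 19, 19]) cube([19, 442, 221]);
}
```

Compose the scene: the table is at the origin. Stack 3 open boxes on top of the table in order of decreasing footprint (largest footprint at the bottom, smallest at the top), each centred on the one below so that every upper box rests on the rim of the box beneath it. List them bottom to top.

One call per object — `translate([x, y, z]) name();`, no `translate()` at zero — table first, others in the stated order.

table();
translate([570, 74, 771]) open_box();
translate([579, 80, 861]) open_box_2();
translate([585, 87, 1089]) open_box_3();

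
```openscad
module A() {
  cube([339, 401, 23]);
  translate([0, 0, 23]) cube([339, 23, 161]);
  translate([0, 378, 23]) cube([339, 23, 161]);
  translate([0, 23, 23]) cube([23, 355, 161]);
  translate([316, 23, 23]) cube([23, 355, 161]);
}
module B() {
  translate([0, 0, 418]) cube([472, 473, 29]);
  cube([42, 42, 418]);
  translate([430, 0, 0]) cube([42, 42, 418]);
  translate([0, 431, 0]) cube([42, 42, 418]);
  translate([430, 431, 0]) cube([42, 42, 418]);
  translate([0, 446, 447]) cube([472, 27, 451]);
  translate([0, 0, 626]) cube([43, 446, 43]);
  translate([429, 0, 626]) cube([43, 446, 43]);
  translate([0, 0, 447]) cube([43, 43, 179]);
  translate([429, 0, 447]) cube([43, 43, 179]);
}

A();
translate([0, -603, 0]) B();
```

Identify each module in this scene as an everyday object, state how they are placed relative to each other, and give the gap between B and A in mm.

The chair's nearest face is 130 mm from the open box's −y face.

A is an open box. B is a chair. The chair is on the floor beside the open box on its −y side. The gap between the chair and the open box is 130 mm.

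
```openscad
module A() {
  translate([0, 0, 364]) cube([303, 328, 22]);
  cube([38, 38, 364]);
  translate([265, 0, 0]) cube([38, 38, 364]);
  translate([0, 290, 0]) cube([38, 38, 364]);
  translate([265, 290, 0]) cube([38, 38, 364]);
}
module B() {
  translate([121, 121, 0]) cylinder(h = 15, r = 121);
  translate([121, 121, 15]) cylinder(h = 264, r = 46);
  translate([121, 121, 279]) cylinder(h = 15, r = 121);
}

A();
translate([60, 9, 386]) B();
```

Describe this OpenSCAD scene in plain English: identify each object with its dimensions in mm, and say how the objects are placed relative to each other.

A is a simple wooden stool: a rectangular seat 303 mm (x) by 328 mm (y), 22 mm thick, top face at z = 386 mm, on four square legs, each 38×38 mm in cross-section. The legs rest on z = 0, each flush with a corner of the seat.

B is a spool: two coaxial disc flanges of radius 121 mm and thickness 15 mm, joined by a core cylinder of radius 46 mm and height 264 mm. The lower flange rests on z = 0 and the three cylinders share a vertical axis.

The spool is on top of the stool.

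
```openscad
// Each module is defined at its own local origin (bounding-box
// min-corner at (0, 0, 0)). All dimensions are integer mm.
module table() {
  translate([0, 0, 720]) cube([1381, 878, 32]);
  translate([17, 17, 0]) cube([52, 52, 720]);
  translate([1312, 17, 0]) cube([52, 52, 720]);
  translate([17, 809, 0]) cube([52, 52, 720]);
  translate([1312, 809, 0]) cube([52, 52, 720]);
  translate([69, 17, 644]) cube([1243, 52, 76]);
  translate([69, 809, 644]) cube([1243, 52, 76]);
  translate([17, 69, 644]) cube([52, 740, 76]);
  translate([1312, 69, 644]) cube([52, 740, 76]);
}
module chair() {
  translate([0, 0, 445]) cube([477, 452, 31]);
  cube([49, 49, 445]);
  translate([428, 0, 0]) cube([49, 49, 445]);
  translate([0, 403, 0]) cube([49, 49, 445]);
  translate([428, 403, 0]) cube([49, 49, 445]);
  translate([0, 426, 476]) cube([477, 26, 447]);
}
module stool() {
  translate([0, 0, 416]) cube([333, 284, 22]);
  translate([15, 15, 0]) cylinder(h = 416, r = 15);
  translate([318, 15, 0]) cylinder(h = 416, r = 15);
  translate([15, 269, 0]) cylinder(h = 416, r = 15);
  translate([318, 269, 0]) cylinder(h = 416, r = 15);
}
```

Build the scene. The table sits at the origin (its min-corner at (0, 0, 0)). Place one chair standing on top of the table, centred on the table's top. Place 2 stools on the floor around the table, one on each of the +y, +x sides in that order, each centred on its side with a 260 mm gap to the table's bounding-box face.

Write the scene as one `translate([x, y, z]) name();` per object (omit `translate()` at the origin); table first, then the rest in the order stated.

table();
translate([452, 213, 752]) chair();
translate([524, 1138, 0]) stool();
translate([1641, 297, 0]) stool();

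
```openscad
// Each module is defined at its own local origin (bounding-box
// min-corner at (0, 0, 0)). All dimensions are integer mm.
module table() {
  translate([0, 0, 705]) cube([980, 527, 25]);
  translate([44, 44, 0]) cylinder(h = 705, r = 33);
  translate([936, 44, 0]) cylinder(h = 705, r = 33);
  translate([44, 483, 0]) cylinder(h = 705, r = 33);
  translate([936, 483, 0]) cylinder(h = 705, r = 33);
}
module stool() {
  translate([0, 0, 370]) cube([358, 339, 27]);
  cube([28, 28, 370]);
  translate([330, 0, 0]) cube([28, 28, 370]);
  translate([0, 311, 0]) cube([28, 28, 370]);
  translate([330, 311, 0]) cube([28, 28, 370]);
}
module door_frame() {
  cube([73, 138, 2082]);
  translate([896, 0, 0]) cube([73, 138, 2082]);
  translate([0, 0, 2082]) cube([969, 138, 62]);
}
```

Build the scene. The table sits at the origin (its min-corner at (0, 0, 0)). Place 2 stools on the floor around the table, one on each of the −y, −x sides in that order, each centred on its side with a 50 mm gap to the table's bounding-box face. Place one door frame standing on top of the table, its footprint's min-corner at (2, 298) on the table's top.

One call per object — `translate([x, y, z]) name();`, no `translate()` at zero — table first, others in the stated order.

table();
translate([311, -389, 0]) stool();
translate([-408, 94, 0]) stool();
translate([2, 298, 730]) door_frame();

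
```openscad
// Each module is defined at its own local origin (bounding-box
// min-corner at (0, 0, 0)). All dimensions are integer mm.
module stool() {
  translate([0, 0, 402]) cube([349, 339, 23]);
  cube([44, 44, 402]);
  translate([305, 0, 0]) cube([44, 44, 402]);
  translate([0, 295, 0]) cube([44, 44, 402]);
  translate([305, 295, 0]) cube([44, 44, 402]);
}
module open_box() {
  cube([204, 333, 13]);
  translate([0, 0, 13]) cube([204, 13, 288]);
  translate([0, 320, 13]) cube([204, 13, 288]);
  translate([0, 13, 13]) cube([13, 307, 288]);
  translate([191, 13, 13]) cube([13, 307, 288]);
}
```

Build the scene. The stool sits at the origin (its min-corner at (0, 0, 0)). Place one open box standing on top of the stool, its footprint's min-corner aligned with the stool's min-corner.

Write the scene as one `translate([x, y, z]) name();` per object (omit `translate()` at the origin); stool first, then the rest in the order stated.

stool();
translate([0, 0, 425]) open_box();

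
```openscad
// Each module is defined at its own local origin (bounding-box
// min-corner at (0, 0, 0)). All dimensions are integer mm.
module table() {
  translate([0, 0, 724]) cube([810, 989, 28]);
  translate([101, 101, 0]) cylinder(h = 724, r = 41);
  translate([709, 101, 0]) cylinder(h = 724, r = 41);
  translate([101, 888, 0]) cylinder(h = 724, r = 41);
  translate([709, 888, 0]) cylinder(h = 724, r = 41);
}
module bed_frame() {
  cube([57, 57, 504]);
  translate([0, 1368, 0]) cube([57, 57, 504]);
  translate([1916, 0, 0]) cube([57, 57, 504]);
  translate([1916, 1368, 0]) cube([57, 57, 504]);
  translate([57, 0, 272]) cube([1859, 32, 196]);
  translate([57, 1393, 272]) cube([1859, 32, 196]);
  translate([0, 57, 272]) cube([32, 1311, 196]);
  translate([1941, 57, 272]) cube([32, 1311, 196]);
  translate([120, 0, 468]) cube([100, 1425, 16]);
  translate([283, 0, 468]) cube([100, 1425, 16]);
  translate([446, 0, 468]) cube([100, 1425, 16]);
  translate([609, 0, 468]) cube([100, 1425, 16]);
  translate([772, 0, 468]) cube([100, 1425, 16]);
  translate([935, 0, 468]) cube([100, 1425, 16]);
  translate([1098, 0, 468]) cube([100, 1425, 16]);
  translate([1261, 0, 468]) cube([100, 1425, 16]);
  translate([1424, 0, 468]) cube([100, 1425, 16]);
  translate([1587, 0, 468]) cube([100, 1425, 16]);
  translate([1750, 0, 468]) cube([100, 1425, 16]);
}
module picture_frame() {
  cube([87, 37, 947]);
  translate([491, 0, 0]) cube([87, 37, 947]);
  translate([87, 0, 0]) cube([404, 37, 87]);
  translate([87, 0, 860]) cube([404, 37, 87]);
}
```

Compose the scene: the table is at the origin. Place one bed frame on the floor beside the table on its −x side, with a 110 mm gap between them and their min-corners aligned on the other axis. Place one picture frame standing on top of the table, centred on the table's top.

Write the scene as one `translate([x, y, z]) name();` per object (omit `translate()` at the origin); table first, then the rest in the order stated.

table();
translate([-2083, 0, 0]) bed_frame();
translate([116, 476, 752]) picture_frame();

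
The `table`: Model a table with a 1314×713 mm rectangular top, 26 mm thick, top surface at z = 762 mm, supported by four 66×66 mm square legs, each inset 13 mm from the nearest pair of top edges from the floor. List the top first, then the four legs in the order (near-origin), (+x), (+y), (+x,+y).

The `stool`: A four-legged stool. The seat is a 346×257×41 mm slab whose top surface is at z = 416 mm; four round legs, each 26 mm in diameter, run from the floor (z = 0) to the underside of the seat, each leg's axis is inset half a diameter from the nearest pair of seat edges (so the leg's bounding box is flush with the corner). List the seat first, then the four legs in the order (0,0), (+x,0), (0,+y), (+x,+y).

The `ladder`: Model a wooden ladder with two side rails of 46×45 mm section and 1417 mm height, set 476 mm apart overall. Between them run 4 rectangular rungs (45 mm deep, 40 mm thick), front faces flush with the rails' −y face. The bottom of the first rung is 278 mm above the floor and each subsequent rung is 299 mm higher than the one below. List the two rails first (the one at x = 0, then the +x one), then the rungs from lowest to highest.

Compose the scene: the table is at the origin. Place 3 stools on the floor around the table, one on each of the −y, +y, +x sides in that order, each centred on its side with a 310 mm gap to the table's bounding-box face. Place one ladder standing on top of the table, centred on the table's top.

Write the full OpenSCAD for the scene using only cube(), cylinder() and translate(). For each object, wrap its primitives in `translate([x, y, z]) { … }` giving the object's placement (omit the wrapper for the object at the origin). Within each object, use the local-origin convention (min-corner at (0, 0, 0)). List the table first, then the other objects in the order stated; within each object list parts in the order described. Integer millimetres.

translate([0, 0, 736]) cube([1314, 713, 26]);
translate([13, 13, 0]) cube([66, 66, 736]);
translate([1235, 13, 0]) cube([66, 66, 736]);
translate([13, 634, 0]) cube([66, 66, 736]);
translate([1235, 634, 0]) cube([66, 66, 736]);
translate([484, -567, 0]) {
  translate([0, 0, 375]) cube([346, 257, 41]);
  translate([13, 13, 0]) cylinder(h = 375, r = 13);
  translate([333, 13, 0]) cylinder(h = 375, r = 13);
  translate([13, 244, 0]) cylinder(h = 375, r = 13);
  translate([333, 244, 0]) cylinder(h = 375, r = 13);
}
translate([484, 1023, 0]) {
  translate([0, 0, 375]) cube([346, 257, 41]);
  translate([13, 13, 0]) cylinder(h = 375, r = 13);
  translate([333, 13, 0]) cylinder(h = 375, r = 13);
  translate([13, 244, 0]) cylinder(h = 375, r = 13);
  translate([333, 244, 0]) cylinder(h = 375, r = 13);
}
translate([1624, 228, 0]) {
  translate([0, 0, 375]) cube([346, 257, 41]);
  translate([13, 13, 0]) cylinder(h = 375, r = 13);
  translate([333, 13, 0]) cylinder(h = 375, r = 13);
  translate([13, 244, 0]) cylinder(h = 375, r = 13);
  translate([333, 244, 0]) cylinder(h = 375, r = 13);
}
translate([419, 334, 762]) {
  cube([46, 45, 1417]);
  translate([430, 0, 0]) cube([46, 45, 1417]);
  translate([46, 0, 278]) cube([384, 45, 40]);
  translate([46, 0, 577]) cube([384, 45, 40]);
  translate([46, 0, 876]) cube([384, 45, 40]);
  translate([46, 0, 1175]) cube([384, 45, 40]);
}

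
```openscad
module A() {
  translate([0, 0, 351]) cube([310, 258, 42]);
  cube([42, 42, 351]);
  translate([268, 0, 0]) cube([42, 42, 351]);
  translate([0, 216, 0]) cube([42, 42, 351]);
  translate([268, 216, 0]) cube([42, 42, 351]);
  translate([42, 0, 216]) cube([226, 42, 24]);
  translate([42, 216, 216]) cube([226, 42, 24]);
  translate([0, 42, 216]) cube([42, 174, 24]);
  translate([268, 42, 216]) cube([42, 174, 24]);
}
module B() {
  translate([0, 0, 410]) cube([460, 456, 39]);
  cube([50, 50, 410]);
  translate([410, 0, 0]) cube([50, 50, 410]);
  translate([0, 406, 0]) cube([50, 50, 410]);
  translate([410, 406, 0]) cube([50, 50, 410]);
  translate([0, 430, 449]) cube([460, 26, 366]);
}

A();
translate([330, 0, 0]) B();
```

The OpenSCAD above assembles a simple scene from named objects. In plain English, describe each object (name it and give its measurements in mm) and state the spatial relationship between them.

A is a four-legged stool. The seat is 310×258 mm, 42 mm thick, top at z = 393 mm. It stands on four square legs, each 42×42 mm in cross-section, from z = 0 to the seat underside, each flush with a corner of the seat. Four stretchers, 42 mm wide and 24 mm tall, connect adjacent legs with their undersides at z = 216 mm, each running between the inner faces of the legs it joins and aligned with the legs' outer faces on the other axis.

B is a chair: 460×456 mm seat, 39 mm thick, top at z = 449 mm, on four 50 mm square corner legs flush with the seat edges. A 26 mm thick backrest slab spans the full seat width, extending 366 mm above the seat top, its back face flush with the seat's +y edge.

The chair is on the floor beside the stool on its +x side.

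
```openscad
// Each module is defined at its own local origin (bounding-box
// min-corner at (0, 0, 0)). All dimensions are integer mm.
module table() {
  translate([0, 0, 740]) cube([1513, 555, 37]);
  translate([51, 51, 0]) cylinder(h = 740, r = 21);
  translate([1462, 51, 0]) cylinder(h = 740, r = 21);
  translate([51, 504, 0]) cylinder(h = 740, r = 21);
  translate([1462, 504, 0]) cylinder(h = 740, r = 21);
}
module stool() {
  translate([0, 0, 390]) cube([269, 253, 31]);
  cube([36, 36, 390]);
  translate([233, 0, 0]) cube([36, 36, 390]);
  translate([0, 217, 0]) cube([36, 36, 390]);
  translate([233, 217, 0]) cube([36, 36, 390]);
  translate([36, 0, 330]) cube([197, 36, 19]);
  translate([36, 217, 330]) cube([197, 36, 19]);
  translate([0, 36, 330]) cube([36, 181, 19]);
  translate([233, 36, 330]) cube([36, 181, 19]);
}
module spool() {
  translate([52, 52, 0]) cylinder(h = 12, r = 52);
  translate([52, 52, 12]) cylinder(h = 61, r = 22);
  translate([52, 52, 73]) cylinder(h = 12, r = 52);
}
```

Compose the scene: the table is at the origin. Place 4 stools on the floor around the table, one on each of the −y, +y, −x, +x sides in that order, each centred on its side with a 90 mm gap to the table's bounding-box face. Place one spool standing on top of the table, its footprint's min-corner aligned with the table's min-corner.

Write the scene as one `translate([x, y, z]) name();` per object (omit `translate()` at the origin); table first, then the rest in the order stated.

table();
translate([622, -343, 0]) stool();
translate([622, 645, 0]) stool();
translate([-359, 151, 0]) stool();
translate([1603, 151, 0]) stool();
translate([0, 0, 777]) spool();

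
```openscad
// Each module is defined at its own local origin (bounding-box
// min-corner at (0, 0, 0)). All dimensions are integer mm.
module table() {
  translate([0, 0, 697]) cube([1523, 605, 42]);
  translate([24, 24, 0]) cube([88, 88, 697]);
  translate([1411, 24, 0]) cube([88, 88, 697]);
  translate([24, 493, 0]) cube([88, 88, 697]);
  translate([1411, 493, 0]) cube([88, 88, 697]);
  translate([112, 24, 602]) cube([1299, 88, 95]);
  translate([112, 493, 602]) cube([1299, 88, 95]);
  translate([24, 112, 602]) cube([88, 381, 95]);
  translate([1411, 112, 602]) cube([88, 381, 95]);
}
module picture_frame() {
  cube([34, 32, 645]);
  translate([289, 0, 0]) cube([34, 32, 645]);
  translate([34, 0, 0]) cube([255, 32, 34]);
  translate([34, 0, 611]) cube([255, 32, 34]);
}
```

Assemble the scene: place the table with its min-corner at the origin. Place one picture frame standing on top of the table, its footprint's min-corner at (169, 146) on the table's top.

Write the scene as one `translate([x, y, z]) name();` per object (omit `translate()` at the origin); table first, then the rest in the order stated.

table();
translate([169, 146, 739]) picture_frame();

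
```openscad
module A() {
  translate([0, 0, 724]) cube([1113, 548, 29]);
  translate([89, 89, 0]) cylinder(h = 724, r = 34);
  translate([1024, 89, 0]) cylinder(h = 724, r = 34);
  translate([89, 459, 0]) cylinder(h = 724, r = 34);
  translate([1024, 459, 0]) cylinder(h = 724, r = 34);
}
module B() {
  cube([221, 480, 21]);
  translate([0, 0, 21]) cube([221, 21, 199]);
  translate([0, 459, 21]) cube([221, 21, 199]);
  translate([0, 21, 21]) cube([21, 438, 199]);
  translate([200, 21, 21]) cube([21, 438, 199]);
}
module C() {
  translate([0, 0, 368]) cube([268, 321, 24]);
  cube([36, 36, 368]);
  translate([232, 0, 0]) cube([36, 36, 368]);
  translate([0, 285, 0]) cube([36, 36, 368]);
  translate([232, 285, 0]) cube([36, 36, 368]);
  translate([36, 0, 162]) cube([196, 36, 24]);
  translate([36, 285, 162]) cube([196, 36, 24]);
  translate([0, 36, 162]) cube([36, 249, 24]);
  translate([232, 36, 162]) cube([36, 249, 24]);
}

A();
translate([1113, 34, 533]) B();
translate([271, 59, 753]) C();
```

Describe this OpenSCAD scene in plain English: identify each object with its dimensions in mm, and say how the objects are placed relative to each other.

A is a table with a 1113×548 mm rectangular top, 29 mm thick, top surface at z = 753 mm, supported by four round legs of 68 mm diameter, each leg's bounding box inset 55 mm from the nearest pair of top edges, running from the floor.

B is an open-topped rectangular box: outside dimensions 221×480×220 mm, with a uniform wall and base thickness of 21 mm. The base is a full 221×480 slab on the floor; four walls sit on top of the base. The front and back walls (the −y and +y sides) span the full width; the two side walls fit between them.

C is a four-legged stool. The seat is 268×321 mm, 24 mm thick, top at z = 392 mm. It stands on four square legs, each 36×36 mm in cross-section, from z = 0 to the seat underside, each flush with a corner of the seat. Four stretchers, 36 mm wide and 24 mm tall, connect adjacent legs with their undersides at z = 162 mm, each running between the inner faces of the legs it joins and aligned with the legs' outer faces on the other axis.

The open box is beside the table with their tops flush at z = 753. The stool is on top of the table.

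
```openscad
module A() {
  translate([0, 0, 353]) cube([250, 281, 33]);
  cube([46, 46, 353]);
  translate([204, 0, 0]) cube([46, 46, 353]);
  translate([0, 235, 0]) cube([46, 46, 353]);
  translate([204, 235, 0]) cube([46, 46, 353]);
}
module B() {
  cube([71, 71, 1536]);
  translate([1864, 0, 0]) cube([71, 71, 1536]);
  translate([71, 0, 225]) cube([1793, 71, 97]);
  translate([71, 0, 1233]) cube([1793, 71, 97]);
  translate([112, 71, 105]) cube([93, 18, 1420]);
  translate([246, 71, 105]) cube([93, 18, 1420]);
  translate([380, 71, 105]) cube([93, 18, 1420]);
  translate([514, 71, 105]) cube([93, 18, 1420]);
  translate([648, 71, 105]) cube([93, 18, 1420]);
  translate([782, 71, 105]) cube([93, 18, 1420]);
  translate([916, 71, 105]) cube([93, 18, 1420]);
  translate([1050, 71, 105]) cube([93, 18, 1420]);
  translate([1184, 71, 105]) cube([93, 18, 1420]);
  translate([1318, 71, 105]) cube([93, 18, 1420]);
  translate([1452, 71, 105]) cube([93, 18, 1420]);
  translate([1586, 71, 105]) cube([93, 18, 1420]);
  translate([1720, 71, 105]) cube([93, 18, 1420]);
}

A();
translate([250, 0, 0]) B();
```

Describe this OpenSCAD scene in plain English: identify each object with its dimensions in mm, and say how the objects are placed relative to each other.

A is a simple wooden stool: a rectangular seat 250 mm (x) by 281 mm (y), 33 mm thick, top face at z = 386 mm, on four square legs, each 46×46 mm in cross-section. The legs rest on z = 0, each flush with a corner of the seat.

B is a fence section. Two 71×71 mm posts, 1536 mm tall, stand on the floor with a clear span of 1793 mm between their inner faces. Two horizontal rails of 71×97 mm section span the gap between the posts with their undersides at z = 225 mm and z = 1233 mm, flush with the posts' −y face. 13 pickets, each 93 mm wide, 18 mm thick and 1420 mm tall, are fixed to the +y face of the rails with their bottoms at z = 105 mm, evenly spaced across the span with equal gaps (rounded down to the nearest mm) at the −x end and between each pair — any rounding remainder accumulates at the +x end.

The fence section is against the stool's +x side, with their −y faces flush.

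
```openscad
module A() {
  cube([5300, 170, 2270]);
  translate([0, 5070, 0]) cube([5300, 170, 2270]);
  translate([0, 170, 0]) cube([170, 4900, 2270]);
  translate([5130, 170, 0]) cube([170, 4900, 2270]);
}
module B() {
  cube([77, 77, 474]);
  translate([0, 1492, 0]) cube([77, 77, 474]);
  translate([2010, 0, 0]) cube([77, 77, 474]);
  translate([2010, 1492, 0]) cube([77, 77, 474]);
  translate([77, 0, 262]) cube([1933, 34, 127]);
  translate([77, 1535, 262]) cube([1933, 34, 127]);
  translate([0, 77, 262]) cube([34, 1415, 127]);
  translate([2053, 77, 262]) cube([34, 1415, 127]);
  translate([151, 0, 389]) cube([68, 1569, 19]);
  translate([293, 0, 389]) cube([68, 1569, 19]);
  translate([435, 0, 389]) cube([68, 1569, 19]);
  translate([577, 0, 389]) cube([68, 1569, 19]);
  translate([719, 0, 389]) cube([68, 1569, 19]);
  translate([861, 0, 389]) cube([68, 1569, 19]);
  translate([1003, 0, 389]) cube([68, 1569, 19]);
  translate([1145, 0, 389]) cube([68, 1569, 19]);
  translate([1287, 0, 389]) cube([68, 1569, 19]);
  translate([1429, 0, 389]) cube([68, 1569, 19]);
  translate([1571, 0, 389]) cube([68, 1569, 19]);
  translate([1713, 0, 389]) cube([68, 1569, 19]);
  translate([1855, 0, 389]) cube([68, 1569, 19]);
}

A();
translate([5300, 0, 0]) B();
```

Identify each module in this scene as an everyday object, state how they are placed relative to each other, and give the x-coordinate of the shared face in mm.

A is a house frame. B is a bed frame. The bed frame is against the house frame's +x side, with their −y faces flush. The x-coordinate of the shared face is 5300 mm.

The house frame's +x face and the bed frame's −x face are both at x = 5300 mm.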